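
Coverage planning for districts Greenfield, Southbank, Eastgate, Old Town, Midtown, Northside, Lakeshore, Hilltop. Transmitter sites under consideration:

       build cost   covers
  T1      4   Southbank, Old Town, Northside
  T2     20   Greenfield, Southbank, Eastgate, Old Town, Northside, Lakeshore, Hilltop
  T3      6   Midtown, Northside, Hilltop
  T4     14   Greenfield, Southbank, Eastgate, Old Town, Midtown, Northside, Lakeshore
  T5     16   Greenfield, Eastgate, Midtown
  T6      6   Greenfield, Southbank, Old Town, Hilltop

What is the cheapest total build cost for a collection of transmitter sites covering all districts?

T3, T4 cover every district at build cost 6 + 14 = 20.
Any cover uses at least 2 transmitter sites; among all covering selections none totals below 20.

20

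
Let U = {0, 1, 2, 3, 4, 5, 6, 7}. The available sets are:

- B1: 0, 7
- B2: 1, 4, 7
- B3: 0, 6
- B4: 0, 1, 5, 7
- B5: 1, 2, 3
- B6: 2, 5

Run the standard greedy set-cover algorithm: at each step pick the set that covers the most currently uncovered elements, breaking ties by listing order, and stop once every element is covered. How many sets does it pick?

Pick 1: B4 covers 4 new elements (0, 1, 5, 7).
Pick 2: B5 covers 2 new elements (2, 3).
Pick 3: B2 covers 1 new elements (4).
Pick 4: B3 covers 1 new elements (6).
Greedy uses 4 sets.

4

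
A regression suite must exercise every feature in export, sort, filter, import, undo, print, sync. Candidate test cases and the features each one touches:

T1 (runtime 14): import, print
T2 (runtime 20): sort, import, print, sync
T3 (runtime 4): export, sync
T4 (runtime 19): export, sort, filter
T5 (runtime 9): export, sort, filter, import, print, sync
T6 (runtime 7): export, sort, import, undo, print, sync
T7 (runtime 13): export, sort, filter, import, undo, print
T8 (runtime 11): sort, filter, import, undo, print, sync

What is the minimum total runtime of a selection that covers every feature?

T3, T8 cover every feature at runtime 4 + 11 = 15.
Any cover uses at least 2 test cases; among all covering selections none totals below 15.

15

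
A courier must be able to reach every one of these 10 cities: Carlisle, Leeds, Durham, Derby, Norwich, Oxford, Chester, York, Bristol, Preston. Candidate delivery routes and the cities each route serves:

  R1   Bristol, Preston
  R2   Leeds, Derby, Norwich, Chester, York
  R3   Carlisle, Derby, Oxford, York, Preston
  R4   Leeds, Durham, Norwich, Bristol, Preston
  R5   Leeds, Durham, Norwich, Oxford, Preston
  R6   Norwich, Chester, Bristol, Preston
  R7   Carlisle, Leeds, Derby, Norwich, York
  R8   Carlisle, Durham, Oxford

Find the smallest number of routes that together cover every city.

R1, R2, R8 together cover {Carlisle, Leeds, Durham, Derby, Norwich, Oxford, Chester, York, Bristol, Preston} — every city.
No 2 of the 8 routes cover everything (all 28 pairs fall short), so 3 is minimum.

3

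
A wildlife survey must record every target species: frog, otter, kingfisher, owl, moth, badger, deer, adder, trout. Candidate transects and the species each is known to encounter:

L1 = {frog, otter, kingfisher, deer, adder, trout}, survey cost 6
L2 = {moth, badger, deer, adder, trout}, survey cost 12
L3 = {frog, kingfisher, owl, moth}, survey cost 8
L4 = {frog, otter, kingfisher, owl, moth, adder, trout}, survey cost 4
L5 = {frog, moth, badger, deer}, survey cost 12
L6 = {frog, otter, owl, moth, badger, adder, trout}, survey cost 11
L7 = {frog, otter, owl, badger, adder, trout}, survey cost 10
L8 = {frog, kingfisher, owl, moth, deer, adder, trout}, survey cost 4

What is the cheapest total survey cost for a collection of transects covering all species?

14

L7, L8 cover every species at survey cost 10 + 4 = 14.
Any cover uses at least 2 transects; among all covering selections none totals below 14.
Greedy by coverage-per-survey cost would pick L4, L8, L7 for 18 — worse than the optimum 14.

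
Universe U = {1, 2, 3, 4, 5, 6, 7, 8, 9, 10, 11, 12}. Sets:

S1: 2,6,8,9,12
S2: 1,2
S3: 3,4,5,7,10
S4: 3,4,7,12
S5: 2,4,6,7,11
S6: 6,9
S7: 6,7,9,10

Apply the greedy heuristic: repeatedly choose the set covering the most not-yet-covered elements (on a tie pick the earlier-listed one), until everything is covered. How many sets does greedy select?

Pick 1: S1 covers 5 new elements (2, 6, 8, 9, 12).
Pick 2: S3 covers 5 new elements (3, 4, 5, 7, 10).
Pick 3: S2 covers 1 new elements (1).
Pick 4: S5 covers 1 new elements (11).
Greedy uses 4 sets.

4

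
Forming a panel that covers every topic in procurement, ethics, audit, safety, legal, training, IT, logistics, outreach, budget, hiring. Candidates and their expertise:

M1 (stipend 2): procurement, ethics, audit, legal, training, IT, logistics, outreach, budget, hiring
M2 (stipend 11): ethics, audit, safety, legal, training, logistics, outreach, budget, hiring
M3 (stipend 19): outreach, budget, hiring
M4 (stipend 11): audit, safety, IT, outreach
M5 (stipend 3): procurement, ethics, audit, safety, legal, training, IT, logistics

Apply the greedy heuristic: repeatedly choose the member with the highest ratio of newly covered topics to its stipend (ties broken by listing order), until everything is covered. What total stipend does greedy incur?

Pick 1: M1 adds 10 new (procurement, ethics, audit, legal, training, IT, logistics, outreach, budget, hiring) at stipend 2 (ratio 10/2).
Pick 2: M5 adds 1 new (safety) at stipend 3 (ratio 1/3).
Greedy total stipend: 2 + 3 = 5.

5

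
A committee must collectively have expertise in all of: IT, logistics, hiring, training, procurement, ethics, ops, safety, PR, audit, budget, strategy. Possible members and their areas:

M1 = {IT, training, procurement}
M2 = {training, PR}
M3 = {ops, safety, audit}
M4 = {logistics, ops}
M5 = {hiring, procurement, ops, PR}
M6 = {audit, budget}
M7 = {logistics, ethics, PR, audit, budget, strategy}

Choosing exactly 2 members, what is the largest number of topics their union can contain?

9

Choosing M1, M7 covers {IT, logistics, training, procurement, ethics, PR, audit, budget, strategy} — 9 topics.
No choice of 2 members does better; here hiring, ops, safety are left uncovered.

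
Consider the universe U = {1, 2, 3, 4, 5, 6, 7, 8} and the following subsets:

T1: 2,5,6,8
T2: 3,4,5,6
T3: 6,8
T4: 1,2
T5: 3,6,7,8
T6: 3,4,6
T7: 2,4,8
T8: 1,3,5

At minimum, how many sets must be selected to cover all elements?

T2, T4, T5 together cover {1, 2, 3, 4, 5, 6, 7, 8} — every element.
No 2 of the 8 sets cover everything (all 28 pairs fall short), so 3 is minimum.
Greedy (largest uncovered first) would take T1, T2, T4, T5 — 4 sets — but 3 suffice.

3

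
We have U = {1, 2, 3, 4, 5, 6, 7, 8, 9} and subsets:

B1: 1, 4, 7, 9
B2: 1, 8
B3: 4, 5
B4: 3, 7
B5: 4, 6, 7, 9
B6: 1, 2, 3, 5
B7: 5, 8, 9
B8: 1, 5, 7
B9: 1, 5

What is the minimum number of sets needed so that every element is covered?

3

B2, B5, B6 together cover {1, 2, 3, 4, 5, 6, 7, 8, 9} — every element.
No 2 of the 9 sets cover everything (all 36 pairs fall short), so 3 is minimum.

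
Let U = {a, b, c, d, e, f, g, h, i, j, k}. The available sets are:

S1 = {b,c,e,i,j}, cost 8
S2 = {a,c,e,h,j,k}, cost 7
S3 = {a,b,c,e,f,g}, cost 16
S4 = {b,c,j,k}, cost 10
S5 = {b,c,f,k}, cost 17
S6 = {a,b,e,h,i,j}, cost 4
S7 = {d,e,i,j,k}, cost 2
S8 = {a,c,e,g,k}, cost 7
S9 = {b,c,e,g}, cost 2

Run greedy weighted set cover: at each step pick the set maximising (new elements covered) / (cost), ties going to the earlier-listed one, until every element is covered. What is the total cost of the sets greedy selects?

Pick 1: S7 adds 5 new (d, e, i, j, k) at cost 2 (ratio 5/2).
Pick 2: S9 adds 3 new (b, c, g) at cost 2 (ratio 3/2).
Pick 3: S6 adds 2 new (a, h) at cost 4 (ratio 2/4).
Pick 4: S3 adds 1 new (f) at cost 16 (ratio 1/16).
Greedy total cost: 2 + 2 + 4 + 16 = 24. (The true optimum is 22, so greedy overshoots here.)

24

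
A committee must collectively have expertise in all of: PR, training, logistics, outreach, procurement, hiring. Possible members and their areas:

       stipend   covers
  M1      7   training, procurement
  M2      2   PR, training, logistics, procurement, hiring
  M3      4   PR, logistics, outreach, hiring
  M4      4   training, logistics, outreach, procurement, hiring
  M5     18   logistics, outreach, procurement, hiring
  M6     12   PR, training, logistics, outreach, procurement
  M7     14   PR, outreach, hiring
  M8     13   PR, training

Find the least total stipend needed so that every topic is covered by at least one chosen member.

6

M2, M3 cover every topic at stipend 2 + 4 = 6.
Any cover uses at least 2 members; among all covering selections none totals below 6.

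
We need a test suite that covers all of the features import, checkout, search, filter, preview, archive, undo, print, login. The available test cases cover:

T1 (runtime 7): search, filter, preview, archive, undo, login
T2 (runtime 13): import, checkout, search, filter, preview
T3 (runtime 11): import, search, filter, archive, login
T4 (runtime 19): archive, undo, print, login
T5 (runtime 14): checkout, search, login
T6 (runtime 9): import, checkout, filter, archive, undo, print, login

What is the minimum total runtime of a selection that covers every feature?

T1, T6 cover every feature at runtime 7 + 9 = 16.
Any cover uses at least 2 test cases; among all covering selections none totals below 16.

16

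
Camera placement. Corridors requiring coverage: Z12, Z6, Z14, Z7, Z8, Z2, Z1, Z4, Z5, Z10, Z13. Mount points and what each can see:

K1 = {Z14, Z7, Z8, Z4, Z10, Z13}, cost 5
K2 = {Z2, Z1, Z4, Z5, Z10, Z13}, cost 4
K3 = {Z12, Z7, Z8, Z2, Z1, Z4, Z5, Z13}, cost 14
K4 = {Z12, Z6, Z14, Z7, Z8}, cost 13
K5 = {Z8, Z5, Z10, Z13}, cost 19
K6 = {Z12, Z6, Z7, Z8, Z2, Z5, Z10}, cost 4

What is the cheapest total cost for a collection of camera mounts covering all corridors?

13

K1, K2, K6 cover every corridor at cost 5 + 4 + 4 = 13.
Any cover uses at least 2 camera mounts; among all covering selections none totals below 13.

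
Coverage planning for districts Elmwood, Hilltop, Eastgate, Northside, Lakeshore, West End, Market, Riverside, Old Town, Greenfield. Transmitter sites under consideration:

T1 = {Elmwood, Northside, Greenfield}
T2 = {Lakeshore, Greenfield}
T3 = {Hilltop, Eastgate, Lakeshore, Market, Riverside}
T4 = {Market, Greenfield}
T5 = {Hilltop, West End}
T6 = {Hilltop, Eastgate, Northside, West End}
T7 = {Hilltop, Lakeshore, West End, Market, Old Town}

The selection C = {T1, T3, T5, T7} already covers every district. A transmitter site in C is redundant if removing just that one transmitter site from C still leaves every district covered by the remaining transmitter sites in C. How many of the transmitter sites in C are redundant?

Drop T1: Elmwood, Northside, Greenfield uncovered — not redundant.
Drop T3: Eastgate, Riverside uncovered — not redundant.
Drop T5: the rest still cover every district — redundant.
Drop T7: Old Town uncovered — not redundant.
1 redundant: T5.

1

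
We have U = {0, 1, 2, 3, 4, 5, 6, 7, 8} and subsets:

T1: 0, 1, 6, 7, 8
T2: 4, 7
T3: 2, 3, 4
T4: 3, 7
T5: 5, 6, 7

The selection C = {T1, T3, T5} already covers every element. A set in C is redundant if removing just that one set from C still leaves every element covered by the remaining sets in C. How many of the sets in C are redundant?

Drop T1: 0, 1, 8 uncovered — not redundant.
Drop T3: 2, 3, 4 uncovered — not redundant.
Drop T5: 5 uncovered — not redundant.
None of the sets in C is redundant.

0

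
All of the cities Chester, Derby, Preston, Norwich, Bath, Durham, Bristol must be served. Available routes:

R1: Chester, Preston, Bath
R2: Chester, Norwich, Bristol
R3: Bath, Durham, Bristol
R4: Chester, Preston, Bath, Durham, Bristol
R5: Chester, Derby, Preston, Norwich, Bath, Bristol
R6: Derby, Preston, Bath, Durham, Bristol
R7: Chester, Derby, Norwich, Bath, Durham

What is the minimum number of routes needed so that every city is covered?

R2, R6 together cover {Chester, Derby, Preston, Norwich, Bath, Durham, Bristol} — every city.
No single route contains all 7 cities, so 2 is optimal.

2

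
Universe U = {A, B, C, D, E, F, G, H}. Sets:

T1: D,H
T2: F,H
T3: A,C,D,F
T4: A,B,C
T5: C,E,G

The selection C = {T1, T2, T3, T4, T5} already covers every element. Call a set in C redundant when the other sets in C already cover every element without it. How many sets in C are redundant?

3

Drop T1: the rest still cover every element — redundant.
Drop T2: the rest still cover every element — redundant.
Drop T3: the rest still cover every element — redundant.
Drop T4: B uncovered — not redundant.
Drop T5: E, G uncovered — not redundant.
3 redundant: T1, T2, T3.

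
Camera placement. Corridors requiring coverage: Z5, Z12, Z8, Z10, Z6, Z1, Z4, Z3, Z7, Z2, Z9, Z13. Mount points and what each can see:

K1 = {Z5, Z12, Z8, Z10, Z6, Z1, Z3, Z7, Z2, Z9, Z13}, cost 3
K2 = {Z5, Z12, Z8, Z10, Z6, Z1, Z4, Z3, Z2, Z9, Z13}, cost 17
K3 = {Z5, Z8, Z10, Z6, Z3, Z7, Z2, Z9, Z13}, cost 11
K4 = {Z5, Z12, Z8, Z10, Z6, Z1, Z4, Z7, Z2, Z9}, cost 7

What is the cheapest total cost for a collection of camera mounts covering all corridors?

K1, K4 cover every corridor at cost 3 + 7 = 10.
Any cover uses at least 2 camera mounts; among all covering selections none totals below 10.

10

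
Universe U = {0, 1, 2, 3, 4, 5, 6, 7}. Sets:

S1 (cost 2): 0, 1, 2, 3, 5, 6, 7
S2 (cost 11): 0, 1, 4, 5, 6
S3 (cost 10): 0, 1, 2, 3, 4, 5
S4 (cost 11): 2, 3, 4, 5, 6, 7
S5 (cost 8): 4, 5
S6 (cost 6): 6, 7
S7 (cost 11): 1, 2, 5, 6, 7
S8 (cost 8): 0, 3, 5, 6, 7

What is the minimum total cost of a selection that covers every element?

S1, S5 cover every element at cost 2 + 8 = 10.
Any cover uses at least 2 sets; among all covering selections none totals below 10.

10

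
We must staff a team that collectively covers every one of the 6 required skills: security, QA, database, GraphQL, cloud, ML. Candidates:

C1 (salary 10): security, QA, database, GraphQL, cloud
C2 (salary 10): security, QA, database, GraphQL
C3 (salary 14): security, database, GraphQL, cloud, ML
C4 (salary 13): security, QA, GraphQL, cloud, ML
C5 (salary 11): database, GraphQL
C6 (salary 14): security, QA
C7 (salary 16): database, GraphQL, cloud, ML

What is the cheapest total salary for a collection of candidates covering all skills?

C1, C4 cover every skill at salary 10 + 13 = 23.
Any cover uses at least 2 candidates; among all covering selections none totals below 23.

23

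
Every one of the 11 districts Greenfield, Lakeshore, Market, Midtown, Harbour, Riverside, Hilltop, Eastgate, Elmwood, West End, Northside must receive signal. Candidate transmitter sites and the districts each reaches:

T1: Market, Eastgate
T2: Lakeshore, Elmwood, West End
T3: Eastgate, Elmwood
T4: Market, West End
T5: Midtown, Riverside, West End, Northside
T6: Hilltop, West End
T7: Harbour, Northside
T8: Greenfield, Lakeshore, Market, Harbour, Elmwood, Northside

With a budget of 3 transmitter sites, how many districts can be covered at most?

Choosing T1, T5, T8 covers {Greenfield, Lakeshore, Market, Midtown, Harbour, Riverside, Eastgate, Elmwood, West End, Northside} — 10 districts.
No choice of 3 transmitter sites does better; here Hilltop is left uncovered.

10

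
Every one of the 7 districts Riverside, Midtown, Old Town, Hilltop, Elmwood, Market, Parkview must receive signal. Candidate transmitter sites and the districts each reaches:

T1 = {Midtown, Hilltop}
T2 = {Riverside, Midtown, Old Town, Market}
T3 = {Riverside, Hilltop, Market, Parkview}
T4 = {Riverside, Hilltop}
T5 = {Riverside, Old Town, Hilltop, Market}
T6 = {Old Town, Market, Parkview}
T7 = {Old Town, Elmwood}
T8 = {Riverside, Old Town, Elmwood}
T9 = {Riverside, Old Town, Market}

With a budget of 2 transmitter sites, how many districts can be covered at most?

6

Choosing T2, T3 covers {Riverside, Midtown, Old Town, Hilltop, Market, Parkview} — 6 districts.
No choice of 2 transmitter sites does better; here Elmwood is left uncovered.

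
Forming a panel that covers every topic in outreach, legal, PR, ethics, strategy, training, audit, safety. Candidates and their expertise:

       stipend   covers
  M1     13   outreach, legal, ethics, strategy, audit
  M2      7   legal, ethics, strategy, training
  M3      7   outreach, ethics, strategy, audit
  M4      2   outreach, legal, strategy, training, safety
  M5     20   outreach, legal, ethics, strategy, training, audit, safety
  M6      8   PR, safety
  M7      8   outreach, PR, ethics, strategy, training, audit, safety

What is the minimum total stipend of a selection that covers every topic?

10

M4, M7 cover every topic at stipend 2 + 8 = 10.
Any cover uses at least 2 members; among all covering selections none totals below 10.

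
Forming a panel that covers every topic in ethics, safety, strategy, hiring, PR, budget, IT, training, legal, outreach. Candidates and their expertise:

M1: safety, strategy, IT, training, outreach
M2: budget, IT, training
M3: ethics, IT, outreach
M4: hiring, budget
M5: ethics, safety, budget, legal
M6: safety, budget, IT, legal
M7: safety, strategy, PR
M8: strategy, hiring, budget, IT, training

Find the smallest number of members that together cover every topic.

M1, M4, M5, M7 together cover {ethics, safety, strategy, hiring, PR, budget, IT, training, legal, outreach} — every topic.
No 3 of the 8 members cover everything (all 56 triples fall short), so 4 is minimum.

4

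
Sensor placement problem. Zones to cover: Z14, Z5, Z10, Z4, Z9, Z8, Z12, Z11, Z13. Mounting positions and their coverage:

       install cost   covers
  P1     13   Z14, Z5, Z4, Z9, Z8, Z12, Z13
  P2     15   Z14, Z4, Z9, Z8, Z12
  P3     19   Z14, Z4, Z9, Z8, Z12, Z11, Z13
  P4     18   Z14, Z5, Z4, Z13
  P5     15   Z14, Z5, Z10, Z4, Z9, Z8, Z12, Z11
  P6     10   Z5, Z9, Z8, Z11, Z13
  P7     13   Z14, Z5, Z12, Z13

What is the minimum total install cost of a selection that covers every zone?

P5, P6 cover every zone at install cost 15 + 10 = 25.
Any cover uses at least 2 sensor positions; among all covering selections none totals below 25.
Greedy by coverage-per-install cost would pick P1, P5 for 28 — worse than the optimum 25.

25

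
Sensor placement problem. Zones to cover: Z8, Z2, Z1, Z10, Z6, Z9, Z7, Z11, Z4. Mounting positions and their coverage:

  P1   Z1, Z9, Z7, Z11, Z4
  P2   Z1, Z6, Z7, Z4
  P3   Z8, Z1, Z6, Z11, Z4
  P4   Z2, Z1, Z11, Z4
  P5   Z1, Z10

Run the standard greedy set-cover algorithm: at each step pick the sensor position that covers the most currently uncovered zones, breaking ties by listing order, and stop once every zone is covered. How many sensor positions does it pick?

4

Pick 1: P1 covers 5 new zones (Z1, Z9, Z7, Z11, Z4).
Pick 2: P3 covers 2 new zones (Z8, Z6).
Pick 3: P4 covers 1 new zones (Z2).
Pick 4: P5 covers 1 new zones (Z10).
Greedy uses 4 sensor positions.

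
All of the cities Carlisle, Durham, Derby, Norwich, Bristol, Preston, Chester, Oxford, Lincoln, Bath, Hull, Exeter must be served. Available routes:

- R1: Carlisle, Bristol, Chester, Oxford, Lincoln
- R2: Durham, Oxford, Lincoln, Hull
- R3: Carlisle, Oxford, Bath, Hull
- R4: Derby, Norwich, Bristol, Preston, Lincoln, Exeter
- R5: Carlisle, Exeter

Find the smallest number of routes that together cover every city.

R1, R2, R3, R4 together cover {Carlisle, Durham, Derby, Norwich, Bristol, Preston, Chester, Oxford, Lincoln, Bath, Hull, Exeter} — every city.
No 3 of the 5 routes cover everything (all 10 triples fall short), so 4 is minimum.

4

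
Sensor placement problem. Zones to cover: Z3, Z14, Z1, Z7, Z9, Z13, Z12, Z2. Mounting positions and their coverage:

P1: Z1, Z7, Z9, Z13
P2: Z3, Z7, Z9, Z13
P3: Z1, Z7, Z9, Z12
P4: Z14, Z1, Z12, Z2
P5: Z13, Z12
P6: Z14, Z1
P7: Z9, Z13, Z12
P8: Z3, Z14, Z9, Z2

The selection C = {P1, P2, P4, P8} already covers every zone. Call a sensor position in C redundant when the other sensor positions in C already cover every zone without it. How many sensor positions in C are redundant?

Drop P1: the rest still cover every zone — redundant.
Drop P2: the rest still cover every zone — redundant.
Drop P4: Z12 uncovered — not redundant.
Drop P8: the rest still cover every zone — redundant.
3 redundant: P1, P2, P8.

3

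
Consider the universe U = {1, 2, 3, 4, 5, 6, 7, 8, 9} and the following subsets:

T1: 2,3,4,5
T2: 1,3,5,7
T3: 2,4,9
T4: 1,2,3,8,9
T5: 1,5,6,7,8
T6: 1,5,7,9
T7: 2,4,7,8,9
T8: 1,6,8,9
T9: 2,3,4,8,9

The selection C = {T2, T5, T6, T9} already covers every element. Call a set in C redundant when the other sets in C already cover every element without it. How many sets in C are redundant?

2

Drop T2: the rest still cover every element — redundant.
Drop T5: 6 uncovered — not redundant.
Drop T6: the rest still cover every element — redundant.
Drop T9: 2, 4 uncovered — not redundant.
2 redundant: T2, T6.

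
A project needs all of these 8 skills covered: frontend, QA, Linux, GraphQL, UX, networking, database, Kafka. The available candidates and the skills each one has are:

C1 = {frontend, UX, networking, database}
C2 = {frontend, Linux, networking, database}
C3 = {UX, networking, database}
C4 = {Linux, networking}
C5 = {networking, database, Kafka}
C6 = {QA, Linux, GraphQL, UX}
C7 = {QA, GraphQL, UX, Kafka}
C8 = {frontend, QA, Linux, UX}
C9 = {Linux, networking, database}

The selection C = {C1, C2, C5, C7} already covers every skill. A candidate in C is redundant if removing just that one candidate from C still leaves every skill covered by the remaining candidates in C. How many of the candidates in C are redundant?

2

Drop C1: the rest still cover every skill — redundant.
Drop C2: Linux uncovered — not redundant.
Drop C5: the rest still cover every skill — redundant.
Drop C7: QA, GraphQL uncovered — not redundant.
2 redundant: C1, C5.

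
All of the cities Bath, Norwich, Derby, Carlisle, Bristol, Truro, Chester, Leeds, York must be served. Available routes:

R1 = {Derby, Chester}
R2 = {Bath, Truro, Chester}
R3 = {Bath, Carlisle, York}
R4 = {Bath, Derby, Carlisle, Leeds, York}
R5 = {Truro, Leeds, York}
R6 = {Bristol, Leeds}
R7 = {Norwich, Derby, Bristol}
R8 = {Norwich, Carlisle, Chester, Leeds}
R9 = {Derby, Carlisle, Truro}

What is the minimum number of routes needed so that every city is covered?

3

R2, R4, R7 together cover {Bath, Norwich, Derby, Carlisle, Bristol, Truro, Chester, Leeds, York} — every city.
No 2 of the 9 routes cover everything (all 36 pairs fall short), so 3 is minimum.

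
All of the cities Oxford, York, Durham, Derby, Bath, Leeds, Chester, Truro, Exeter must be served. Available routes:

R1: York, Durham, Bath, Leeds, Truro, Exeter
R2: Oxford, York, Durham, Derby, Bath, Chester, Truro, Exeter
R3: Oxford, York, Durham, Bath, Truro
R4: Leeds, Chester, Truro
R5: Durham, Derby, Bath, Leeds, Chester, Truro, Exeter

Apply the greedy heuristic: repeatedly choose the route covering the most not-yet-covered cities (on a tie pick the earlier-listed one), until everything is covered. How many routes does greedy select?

Pick 1: R2 covers 8 new cities (Oxford, York, Durham, Derby, Bath, Chester, Truro, Exeter).
Pick 2: R1 covers 1 new cities (Leeds).
Greedy uses 2 routes.

2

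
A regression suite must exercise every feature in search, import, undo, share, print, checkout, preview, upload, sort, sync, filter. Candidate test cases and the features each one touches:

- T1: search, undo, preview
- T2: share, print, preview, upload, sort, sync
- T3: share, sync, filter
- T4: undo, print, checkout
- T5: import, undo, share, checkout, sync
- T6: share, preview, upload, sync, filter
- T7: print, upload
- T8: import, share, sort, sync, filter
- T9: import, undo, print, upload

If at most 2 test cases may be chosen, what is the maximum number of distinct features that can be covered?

Choosing T2, T5 covers {import, undo, share, print, checkout, preview, upload, sort, sync} — 9 features.
No choice of 2 test cases does better; here search, filter are left uncovered.

9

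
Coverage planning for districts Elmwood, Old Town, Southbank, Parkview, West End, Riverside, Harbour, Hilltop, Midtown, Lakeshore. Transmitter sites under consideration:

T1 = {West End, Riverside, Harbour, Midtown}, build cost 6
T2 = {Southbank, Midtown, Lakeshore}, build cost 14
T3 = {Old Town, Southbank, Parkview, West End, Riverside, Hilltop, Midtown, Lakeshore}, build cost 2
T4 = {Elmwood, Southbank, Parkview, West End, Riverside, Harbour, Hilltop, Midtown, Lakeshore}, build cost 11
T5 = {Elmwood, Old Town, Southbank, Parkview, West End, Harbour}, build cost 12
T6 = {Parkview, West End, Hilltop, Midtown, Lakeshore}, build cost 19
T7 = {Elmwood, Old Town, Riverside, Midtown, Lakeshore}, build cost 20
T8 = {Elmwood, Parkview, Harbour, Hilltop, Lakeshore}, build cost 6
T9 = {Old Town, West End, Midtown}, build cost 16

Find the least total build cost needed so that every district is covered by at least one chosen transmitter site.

8

T3, T8 cover every district at build cost 2 + 6 = 8.
Any cover uses at least 2 transmitter sites; among all covering selections none totals below 8.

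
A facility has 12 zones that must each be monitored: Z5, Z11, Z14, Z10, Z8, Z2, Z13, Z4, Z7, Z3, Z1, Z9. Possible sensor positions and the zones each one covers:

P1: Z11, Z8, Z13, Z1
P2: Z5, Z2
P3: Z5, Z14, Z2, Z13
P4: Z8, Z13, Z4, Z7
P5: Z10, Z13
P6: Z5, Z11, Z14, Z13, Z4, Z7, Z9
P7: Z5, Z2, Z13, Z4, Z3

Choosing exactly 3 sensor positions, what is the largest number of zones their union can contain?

Choosing P1, P6, P7 covers {Z5, Z11, Z14, Z8, Z2, Z13, Z4, Z7, Z3, Z1, Z9} — 11 zones.
No choice of 3 sensor positions does better; here Z10 is left uncovered.

11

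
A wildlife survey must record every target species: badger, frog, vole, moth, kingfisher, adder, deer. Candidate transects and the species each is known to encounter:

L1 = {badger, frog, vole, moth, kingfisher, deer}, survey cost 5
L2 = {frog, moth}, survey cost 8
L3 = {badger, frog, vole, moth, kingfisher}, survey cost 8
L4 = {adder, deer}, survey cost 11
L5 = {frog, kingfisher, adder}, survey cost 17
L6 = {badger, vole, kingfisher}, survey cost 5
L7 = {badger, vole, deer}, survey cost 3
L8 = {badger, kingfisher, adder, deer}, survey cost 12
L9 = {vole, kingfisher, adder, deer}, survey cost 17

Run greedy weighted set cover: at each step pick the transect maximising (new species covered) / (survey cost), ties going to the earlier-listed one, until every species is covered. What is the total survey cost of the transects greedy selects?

Pick 1: L1 adds 6 new (badger, frog, vole, moth, kingfisher, deer) at survey cost 5 (ratio 6/5).
Pick 2: L4 adds 1 new (adder) at survey cost 11 (ratio 1/11).
Greedy total survey cost: 5 + 11 = 16.

16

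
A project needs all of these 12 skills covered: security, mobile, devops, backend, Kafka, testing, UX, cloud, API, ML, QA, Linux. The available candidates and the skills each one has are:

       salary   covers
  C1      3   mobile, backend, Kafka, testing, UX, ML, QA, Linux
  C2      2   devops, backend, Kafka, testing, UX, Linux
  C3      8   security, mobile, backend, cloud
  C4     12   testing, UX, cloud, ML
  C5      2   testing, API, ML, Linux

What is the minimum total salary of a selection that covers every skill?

C1, C2, C3, C5 cover every skill at salary 3 + 2 + 8 + 2 = 15.
Any cover uses at least 4 candidates; among all covering selections none totals below 15.

15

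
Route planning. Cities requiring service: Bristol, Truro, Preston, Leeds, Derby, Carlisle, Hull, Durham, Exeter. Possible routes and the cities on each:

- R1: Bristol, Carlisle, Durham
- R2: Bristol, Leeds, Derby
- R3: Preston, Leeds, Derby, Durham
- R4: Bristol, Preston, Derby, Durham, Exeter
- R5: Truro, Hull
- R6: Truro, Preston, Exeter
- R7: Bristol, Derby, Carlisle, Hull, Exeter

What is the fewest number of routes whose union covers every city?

R3, R5, R7 together cover {Bristol, Truro, Preston, Leeds, Derby, Carlisle, Hull, Durham, Exeter} — every city.
No 2 of the 7 routes cover everything (all 21 pairs fall short), so 3 is minimum.

3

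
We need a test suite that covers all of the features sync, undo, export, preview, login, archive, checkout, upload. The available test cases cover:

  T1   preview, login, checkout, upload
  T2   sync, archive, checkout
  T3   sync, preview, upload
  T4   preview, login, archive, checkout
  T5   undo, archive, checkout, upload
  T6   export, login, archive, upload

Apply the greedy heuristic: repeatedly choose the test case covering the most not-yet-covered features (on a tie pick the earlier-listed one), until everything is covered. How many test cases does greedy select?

4

Pick 1: T1 covers 4 new features (preview, login, checkout, upload).
Pick 2: T2 covers 2 new features (sync, archive).
Pick 3: T5 covers 1 new features (undo).
Pick 4: T6 covers 1 new features (export).
Greedy uses 4 test cases. (The true minimum is 3.)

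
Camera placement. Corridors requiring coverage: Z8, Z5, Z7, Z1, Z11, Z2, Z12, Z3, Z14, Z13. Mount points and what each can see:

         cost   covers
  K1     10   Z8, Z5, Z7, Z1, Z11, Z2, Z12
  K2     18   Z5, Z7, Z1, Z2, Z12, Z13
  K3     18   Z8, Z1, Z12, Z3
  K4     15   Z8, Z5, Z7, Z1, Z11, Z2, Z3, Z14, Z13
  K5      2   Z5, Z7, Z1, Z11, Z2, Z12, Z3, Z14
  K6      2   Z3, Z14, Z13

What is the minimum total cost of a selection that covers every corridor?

12

K1, K6 cover every corridor at cost 10 + 2 = 12.
Any cover uses at least 2 camera mounts; among all covering selections none totals below 12.
Greedy by coverage-per-cost would pick K5, K6, K1 for 14 — worse than the optimum 12.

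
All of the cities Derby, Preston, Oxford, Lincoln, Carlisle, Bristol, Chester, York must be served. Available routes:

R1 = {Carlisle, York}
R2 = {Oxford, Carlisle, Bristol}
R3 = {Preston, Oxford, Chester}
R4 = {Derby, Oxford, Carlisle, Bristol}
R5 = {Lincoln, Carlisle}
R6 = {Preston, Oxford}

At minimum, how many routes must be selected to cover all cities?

4

R1, R3, R4, R5 together cover {Derby, Preston, Oxford, Lincoln, Carlisle, Bristol, Chester, York} — every city.
No 3 of the 6 routes cover everything (all 20 triples fall short), so 4 is minimum.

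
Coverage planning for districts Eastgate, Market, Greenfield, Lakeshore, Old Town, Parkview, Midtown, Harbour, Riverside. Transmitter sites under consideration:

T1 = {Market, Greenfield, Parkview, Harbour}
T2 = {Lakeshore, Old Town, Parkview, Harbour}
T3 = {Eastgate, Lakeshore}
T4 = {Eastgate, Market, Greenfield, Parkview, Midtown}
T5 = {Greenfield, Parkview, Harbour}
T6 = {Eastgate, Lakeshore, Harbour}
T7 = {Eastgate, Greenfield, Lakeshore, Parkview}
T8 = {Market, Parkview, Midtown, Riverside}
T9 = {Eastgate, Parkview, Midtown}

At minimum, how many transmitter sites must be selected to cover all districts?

3

T2, T4, T8 together cover {Eastgate, Market, Greenfield, Lakeshore, Old Town, Parkview, Midtown, Harbour, Riverside} — every district.
No 2 of the 9 transmitter sites cover everything (all 36 pairs fall short), so 3 is minimum.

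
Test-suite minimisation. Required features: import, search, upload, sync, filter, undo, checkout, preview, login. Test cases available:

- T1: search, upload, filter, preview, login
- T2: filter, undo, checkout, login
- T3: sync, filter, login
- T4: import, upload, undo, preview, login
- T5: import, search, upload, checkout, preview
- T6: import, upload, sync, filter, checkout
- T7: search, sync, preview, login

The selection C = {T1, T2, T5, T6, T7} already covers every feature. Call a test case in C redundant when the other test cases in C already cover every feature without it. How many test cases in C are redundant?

4

Drop T1: the rest still cover every feature — redundant.
Drop T2: undo uncovered — not redundant.
Drop T5: the rest still cover every feature — redundant.
Drop T6: the rest still cover every feature — redundant.
Drop T7: the rest still cover every feature — redundant.
4 redundant: T1, T5, T6, T7.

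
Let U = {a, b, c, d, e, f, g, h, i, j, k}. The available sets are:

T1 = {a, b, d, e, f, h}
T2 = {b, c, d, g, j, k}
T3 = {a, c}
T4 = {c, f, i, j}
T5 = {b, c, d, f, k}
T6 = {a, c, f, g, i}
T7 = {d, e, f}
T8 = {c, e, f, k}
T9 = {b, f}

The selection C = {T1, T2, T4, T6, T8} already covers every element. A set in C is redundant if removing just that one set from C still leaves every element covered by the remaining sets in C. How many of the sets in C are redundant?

4

Drop T1: h uncovered — not redundant.
Drop T2: the rest still cover every element — redundant.
Drop T4: the rest still cover every element — redundant.
Drop T6: the rest still cover every element — redundant.
Drop T8: the rest still cover every element — redundant.
4 redundant: T2, T4, T6, T8.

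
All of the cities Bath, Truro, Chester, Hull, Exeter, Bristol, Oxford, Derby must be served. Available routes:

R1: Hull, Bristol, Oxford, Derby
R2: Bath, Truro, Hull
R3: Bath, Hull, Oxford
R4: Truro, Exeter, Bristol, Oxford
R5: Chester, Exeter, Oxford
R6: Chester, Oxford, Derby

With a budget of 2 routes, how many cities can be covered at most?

6

Choosing R1, R2 covers {Bath, Truro, Hull, Bristol, Oxford, Derby} — 6 cities.
No choice of 2 routes does better; here Chester, Exeter are left uncovered.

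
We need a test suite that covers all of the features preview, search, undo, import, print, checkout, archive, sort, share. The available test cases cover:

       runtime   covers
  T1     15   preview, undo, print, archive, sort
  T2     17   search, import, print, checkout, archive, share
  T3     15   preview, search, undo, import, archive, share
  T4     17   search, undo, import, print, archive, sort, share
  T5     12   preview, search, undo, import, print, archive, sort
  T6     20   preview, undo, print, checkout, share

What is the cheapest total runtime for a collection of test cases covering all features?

T2, T5 cover every feature at runtime 17 + 12 = 29.
Any cover uses at least 2 test cases; among all covering selections none totals below 29.

29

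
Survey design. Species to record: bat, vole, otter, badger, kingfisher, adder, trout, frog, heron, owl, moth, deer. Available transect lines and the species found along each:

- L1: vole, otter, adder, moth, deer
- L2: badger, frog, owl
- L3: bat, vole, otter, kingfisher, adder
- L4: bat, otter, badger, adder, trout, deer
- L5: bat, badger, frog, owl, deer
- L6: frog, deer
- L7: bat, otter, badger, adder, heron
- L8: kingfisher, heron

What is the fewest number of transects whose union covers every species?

4

L1, L2, L4, L8 together cover {bat, vole, otter, badger, kingfisher, adder, trout, frog, heron, owl, moth, deer} — every species.
No 3 of the 8 transects cover everything (all 56 triples fall short), so 4 is minimum.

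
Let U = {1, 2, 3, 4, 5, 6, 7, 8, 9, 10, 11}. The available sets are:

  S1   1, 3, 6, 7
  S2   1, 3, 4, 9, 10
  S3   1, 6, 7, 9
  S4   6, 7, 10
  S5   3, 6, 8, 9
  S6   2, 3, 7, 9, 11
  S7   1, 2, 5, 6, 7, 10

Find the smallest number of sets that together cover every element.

4

S2, S5, S6, S7 together cover {1, 2, 3, 4, 5, 6, 7, 8, 9, 10, 11} — every element.
No 3 of the 7 sets cover everything (all 35 triples fall short), so 4 is minimum.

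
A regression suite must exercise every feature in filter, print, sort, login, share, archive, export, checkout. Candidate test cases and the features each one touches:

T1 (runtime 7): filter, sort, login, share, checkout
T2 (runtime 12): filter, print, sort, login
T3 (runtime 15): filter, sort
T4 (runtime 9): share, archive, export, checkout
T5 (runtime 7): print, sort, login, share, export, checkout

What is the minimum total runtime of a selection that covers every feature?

21

T2, T4 cover every feature at runtime 12 + 9 = 21.
Any cover uses at least 2 test cases; among all covering selections none totals below 21.
Greedy by coverage-per-runtime would pick T5, T1, T4 for 23 — worse than the optimum 21.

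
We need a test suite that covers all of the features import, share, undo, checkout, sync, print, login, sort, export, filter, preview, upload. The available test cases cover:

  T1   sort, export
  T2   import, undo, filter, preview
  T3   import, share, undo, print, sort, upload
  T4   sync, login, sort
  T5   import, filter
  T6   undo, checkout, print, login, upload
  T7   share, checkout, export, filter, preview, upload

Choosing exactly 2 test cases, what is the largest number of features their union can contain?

10

Choosing T3, T7 covers {import, share, undo, checkout, print, sort, export, filter, preview, upload} — 10 features.
No choice of 2 test cases does better; here sync, login are left uncovered.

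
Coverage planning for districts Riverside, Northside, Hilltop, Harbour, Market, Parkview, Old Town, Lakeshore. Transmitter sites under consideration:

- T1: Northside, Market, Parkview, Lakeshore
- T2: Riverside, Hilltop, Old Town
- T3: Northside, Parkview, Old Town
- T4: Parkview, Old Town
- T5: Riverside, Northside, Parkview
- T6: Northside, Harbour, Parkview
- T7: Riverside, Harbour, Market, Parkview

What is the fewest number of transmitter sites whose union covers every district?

T1, T2, T6 together cover {Riverside, Northside, Hilltop, Harbour, Market, Parkview, Old Town, Lakeshore} — every district.
No 2 of the 7 transmitter sites cover everything (all 21 pairs fall short), so 3 is minimum.

3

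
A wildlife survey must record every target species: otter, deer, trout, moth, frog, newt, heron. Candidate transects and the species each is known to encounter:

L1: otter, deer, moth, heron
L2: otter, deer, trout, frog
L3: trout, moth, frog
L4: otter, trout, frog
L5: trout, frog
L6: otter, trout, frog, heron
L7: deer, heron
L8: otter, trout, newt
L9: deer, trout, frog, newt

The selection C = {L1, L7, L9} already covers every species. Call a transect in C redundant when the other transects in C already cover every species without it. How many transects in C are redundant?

Drop L1: otter, moth uncovered — not redundant.
Drop L7: the rest still cover every species — redundant.
Drop L9: trout, frog, newt uncovered — not redundant.
1 redundant: L7.

1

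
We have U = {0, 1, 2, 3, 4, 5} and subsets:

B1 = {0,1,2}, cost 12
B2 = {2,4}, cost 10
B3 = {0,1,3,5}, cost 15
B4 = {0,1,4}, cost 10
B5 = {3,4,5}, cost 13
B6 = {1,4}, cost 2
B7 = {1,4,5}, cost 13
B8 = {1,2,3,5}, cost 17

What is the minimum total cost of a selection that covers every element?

B1, B5 cover every element at cost 12 + 13 = 25.
Any cover uses at least 2 sets; among all covering selections none totals below 25.
Greedy by coverage-per-cost would pick B6, B3, B2 for 27 — worse than the optimum 25.

25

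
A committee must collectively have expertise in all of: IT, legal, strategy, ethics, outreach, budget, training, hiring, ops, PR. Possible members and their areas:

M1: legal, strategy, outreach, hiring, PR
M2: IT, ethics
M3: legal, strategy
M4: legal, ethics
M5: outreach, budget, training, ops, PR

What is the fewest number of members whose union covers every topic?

3

M1, M2, M5 together cover {IT, legal, strategy, ethics, outreach, budget, training, hiring, ops, PR} — every topic.
No 2 of the 5 members cover everything (all 10 pairs fall short), so 3 is minimum.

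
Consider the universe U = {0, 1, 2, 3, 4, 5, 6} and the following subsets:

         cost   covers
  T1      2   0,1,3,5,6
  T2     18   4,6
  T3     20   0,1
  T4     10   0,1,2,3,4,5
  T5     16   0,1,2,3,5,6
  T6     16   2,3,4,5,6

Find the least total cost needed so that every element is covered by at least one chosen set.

12

T1, T4 cover every element at cost 2 + 10 = 12.
Any cover uses at least 2 sets; among all covering selections none totals below 12.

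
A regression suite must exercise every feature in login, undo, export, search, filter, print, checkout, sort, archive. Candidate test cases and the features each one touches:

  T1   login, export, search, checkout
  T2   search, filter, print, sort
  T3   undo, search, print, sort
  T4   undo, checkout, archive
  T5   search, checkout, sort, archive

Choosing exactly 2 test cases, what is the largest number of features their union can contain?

7

Choosing T1, T2 covers {login, export, search, filter, print, checkout, sort} — 7 features.
No choice of 2 test cases does better; here undo, archive are left uncovered.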